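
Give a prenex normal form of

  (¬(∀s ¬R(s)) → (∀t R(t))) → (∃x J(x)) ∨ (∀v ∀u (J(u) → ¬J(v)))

∃s ∃t ∃x ∀v ∀u (R(s) ∧ ¬R(t) ∨ J(x) ∨ ¬J(u) ∨ ¬J(v))

Eliminate → and ↔ using ¬ and ∨.
  ¬(¬¬(∀s ¬R(s)) ∨ (∀t R(t))) ∨ (∃x J(x)) ∨ (∀v ∀u (¬J(u) ∨ ¬J(v)))
Drive negations inward (¬∀x A ≡ ∃x ¬A, ¬∃x A ≡ ∀x ¬A, De Morgan for ∧/∨):
  (∃s R(s)) ∧ (∃t ¬R(t)) ∨ (∃x J(x)) ∨ (∀v ∀u (¬J(u) ∨ ¬J(v)))
All bound variables are already distinct, so no renaming is needed.
Extract every quantifier outward, since the variables are now distinct and don't occur free across branches:
  ∃s ∃t ∃x ∀v ∀u (R(s) ∧ ¬R(t) ∨ J(x) ∨ ¬J(u) ∨ ¬J(v))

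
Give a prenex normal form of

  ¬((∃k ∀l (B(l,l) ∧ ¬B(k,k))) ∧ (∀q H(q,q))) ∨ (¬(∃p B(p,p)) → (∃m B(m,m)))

∀k ∃l ∃q ∃p ∃m (¬B(l,l) ∨ B(k,k) ∨ ¬H(q,q) ∨ B(p,p) ∨ B(m,m))

Rewrite implications/biconditionals: A → B as ¬A ∨ B.
  ¬((∃k ∀l (B(l,l) ∧ ¬B(k,k))) ∧ (∀q H(q,q))) ∨ ¬¬(∃p B(p,p)) ∨ (∃m B(m,m))
Move each ¬ inward, flipping quantifiers it crosses:
  (∀k ∃l (¬B(l,l) ∨ B(k,k))) ∨ (∃q ¬H(q,q)) ∨ (∃p B(p,p)) ∨ (∃m B(m,m))
Finally move all quantifiers to the prefix:
  ∀k ∃l ∃q ∃p ∃m (¬B(l,l) ∨ B(k,k) ∨ ¬H(q,q) ∨ B(p,p) ∨ B(m,m))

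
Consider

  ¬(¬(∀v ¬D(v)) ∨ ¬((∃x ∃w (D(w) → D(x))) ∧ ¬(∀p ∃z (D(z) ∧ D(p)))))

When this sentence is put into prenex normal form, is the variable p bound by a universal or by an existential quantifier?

Eliminate → and ↔ using ¬ and ∨.
  ¬(¬(∀v ¬D(v)) ∨ ¬((∃x ∃w (¬D(w) ∨ D(x))) ∧ ¬(∀p ∃z (D(z) ∧ D(p)))))
Drive negations inward (¬∀x A ≡ ∃x ¬A, ¬∃x A ≡ ∀x ¬A, De Morgan for ∧/∨):
  (∀v ¬D(v)) ∧ (∃x ∃w (¬D(w) ∨ D(x))) ∧ (∃p ∀z (¬D(z) ∨ ¬D(p)))
All bound variables are already distinct, so no renaming is needed.
Finally move all quantifiers to the prefix:
  ∀v ∃x ∃w ∃p ∀z (¬D(v) ∧ (¬D(w) ∨ D(x)) ∧ (¬D(z) ∨ ¬D(p)))
The quantifier ∀p sits under an odd number of negations (counting the antecedent side of each →), so it flips to ∃p.

existential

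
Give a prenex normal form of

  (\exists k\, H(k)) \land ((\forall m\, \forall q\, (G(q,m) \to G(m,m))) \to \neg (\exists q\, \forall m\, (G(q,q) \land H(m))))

\exists k\, \exists m\, \exists q\, \forall v1\, \exists w1\, (H(k) \land (G(q,m) \land \neg G(m,m) \lor \neg G(v1,v1) \lor \neg H(w1)))

First replace A → B with ¬A ∨ B.
  (\exists k\, H(k)) \land (\neg (\forall m\, \forall q\, (\neg G(q,m) \lor G(m,m))) \lor \neg (\exists q\, \forall m\, (G(q,q) \land H(m))))
Push ¬ through the quantifiers and connectives to reach negation normal form:
  (\exists k\, H(k)) \land ((\exists m\, \exists q\, (G(q,m) \land \neg G(m,m))) \lor (\forall q\, \exists m\, (\neg G(q,q) \lor \neg H(m))))
Give each quantifier a distinct variable: q↦v1, m↦w1.
  (\exists k\, H(k)) \land ((\exists m\, \exists q\, (G(q,m) \land \neg G(m,m))) \lor (\forall v1\, \exists w1\, (\neg G(v1,v1) \lor \neg H(w1))))
Extract every quantifier outward, since the variables are now distinct and don't occur free across branches:
  \exists k\, \exists m\, \exists q\, \forall v1\, \exists w1\, (H(k) \land (G(q,m) \land \neg G(m,m) \lor \neg G(v1,v1) \lor \neg H(w1)))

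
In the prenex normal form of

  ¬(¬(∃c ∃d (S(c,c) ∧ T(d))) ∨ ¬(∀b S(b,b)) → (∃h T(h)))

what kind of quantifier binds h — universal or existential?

First replace A → B with ¬A ∨ B.
  ¬(¬(¬(∃c ∃d (S(c,c) ∧ T(d))) ∨ ¬(∀b S(b,b))) ∨ (∃h T(h)))
Move each ¬ inward, flipping quantifiers it crosses:
  ((∀c ∀d (¬S(c,c) ∨ ¬T(d))) ∨ (∃b ¬S(b,b))) ∧ (∀h ¬T(h))
All bound variables are already distinct, so no renaming is needed.
Finally move all quantifiers to the prefix:
  ∀c ∀d ∃b ∀h ((¬S(c,c) ∨ ¬T(d) ∨ ¬S(b,b)) ∧ ¬T(h))
The quantifier ∃h sits under an odd number of negations (counting the antecedent side of each →), so it flips to ∀h.

universal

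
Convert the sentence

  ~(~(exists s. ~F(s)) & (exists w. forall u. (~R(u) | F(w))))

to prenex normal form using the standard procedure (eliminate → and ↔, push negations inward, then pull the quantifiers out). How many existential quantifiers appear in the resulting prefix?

2

Move each ¬ inward, flipping quantifiers it crosses:
  (exists s. ~F(s)) | (forall w. exists u. (R(u) & ~F(w)))
All bound variables are already distinct, so no renaming is needed.
Pull the quantifiers to the front (each side's bound variable is not free in the other side):
  exists s. forall w. exists u. (~F(s) | R(u) & ~F(w))
The prefix is exists s forall w exists u: 1 universal, 2 existential.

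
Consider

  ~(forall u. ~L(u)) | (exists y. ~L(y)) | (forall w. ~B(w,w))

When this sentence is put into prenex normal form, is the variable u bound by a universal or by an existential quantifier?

Move each ¬ inward, flipping quantifiers it crosses:
  (exists u. L(u)) | (exists y. ~L(y)) | (forall w. ~B(w,w))
Finally move all quantifiers to the prefix:
  exists u. exists y. forall w. (L(u) | ~L(y) | ~B(w,w))
The quantifier forall u sits under an odd number of negations, so it flips to exists u.

existential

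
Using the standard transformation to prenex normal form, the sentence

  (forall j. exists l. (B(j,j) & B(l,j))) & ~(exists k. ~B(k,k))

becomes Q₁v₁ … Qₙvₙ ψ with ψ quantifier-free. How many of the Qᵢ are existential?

Drive negations inward (¬∀x A ≡ ∃x ¬A, ¬∃x A ≡ ∀x ¬A, De Morgan for ∧/∨):
  (forall j. exists l. (B(j,j) & B(l,j))) & (forall k. B(k,k))
All bound variables are already distinct, so no renaming is needed.
Pull the quantifiers to the front (each side's bound variable is not free in the other side):
  forall j. exists l. forall k. (B(j,j) & B(l,j) & B(k,k))
The prefix is forall j exists l forall k: 2 universal, 1 existential.

1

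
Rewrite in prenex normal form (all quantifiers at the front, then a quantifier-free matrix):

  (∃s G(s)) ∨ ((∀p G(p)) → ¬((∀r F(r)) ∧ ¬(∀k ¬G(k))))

Rewrite implications/biconditionals: A → B as ¬A ∨ B.
  (∃s G(s)) ∨ ¬(∀p G(p)) ∨ ¬((∀r F(r)) ∧ ¬(∀k ¬G(k)))
Push ¬ through the quantifiers and connectives to reach negation normal form:
  (∃s G(s)) ∨ (∃p ¬G(p)) ∨ (∃r ¬F(r)) ∨ (∀k ¬G(k))
All bound variables are already distinct, so no renaming is needed.
Pull the quantifiers to the front (each side's bound variable is not free in the other side):
  ∃s ∃p ∃r ∀k (G(s) ∨ ¬G(p) ∨ ¬F(r) ∨ ¬G(k))

∃s ∃p ∃r ∀k (G(s) ∨ ¬G(p) ∨ ¬F(r) ∨ ¬G(k))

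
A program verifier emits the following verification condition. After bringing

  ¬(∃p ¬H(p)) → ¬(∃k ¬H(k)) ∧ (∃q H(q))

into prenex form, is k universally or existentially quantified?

Eliminate → and ↔ using ¬ and ∨.
  ¬¬(∃p ¬H(p)) ∨ ¬(∃k ¬H(k)) ∧ (∃q H(q))
Move each ¬ inward, flipping quantifiers it crosses:
  (∃p ¬H(p)) ∨ (∀k H(k)) ∧ (∃q H(q))
All bound variables are already distinct, so no renaming is needed.
Extract every quantifier outward, since the variables are now distinct and don't occur free across branches:
  ∃p ∀k ∃q (¬H(p) ∨ H(k) ∧ H(q))
The quantifier ∃k sits under an odd number of negations (counting the antecedent side of each →), so it flips to ∀k.

universal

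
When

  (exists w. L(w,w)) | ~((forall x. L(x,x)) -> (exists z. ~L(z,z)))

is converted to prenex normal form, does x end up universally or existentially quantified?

universal

First replace A → B with ¬A ∨ B.
  (exists w. L(w,w)) | ~(~(forall x. L(x,x)) | (exists z. ~L(z,z)))
Move each ¬ inward, flipping quantifiers it crosses:
  (exists w. L(w,w)) | (forall x. L(x,x)) & (forall z. L(z,z))
All bound variables are already distinct, so no renaming is needed.
Pull the quantifiers to the front (each side's bound variable is not free in the other side):
  exists w. forall x. forall z. (L(w,w) | L(x,x) & L(z,z))
The quantifier forall x sits under an even number of negations (counting the antecedent side of each →), so it remains universal.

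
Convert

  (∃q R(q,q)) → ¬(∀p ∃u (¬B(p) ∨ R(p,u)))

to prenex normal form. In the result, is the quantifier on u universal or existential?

universal

First replace A → B with ¬A ∨ B.
  ¬(∃q R(q,q)) ∨ ¬(∀p ∃u (¬B(p) ∨ R(p,u)))
Drive negations inward (¬∀x A ≡ ∃x ¬A, ¬∃x A ≡ ∀x ¬A, De Morgan for ∧/∨):
  (∀q ¬R(q,q)) ∨ (∃p ∀u (B(p) ∧ ¬R(p,u)))
All bound variables are already distinct, so no renaming is needed.
Extract every quantifier outward, since the variables are now distinct and don't occur free across branches:
  ∀q ∃p ∀u (¬R(q,q) ∨ B(p) ∧ ¬R(p,u))
The quantifier ∃u sits under an odd number of negations (counting the antecedent side of each →), so it flips to ∀u.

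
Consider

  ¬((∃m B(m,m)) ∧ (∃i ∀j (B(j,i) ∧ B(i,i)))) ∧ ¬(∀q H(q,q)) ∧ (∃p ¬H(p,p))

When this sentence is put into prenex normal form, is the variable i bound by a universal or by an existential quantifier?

universal

Drive negations inward (¬∀x A ≡ ∃x ¬A, ¬∃x A ≡ ∀x ¬A, De Morgan for ∧/∨):
  ((∀m ¬B(m,m)) ∨ (∀i ∃j (¬B(j,i) ∨ ¬B(i,i)))) ∧ (∃q ¬H(q,q)) ∧ (∃p ¬H(p,p))
Finally move all quantifiers to the prefix:
  ∀m ∀i ∃j ∃q ∃p ((¬B(m,m) ∨ ¬B(j,i) ∨ ¬B(i,i)) ∧ ¬H(q,q) ∧ ¬H(p,p))
The quantifier ∃i sits under an odd number of negations, so it flips to ∀i.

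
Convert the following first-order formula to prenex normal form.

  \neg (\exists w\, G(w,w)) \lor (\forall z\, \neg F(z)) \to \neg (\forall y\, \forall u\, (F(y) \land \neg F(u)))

Eliminate → and ↔ using ¬ and ∨.
  \neg (\neg (\exists w\, G(w,w)) \lor (\forall z\, \neg F(z))) \lor \neg (\forall y\, \forall u\, (F(y) \land \neg F(u)))
Move each ¬ inward, flipping quantifiers it crosses:
  (\exists w\, G(w,w)) \land (\exists z\, F(z)) \lor (\exists y\, \exists u\, (\neg F(y) \lor F(u)))
Extract every quantifier outward, since the variables are now distinct and don't occur free across branches:
  \exists w\, \exists z\, \exists y\, \exists u\, (G(w,w) \land F(z) \lor \neg F(y) \lor F(u))

\exists w\, \exists z\, \exists y\, \exists u\, (G(w,w) \land F(z) \lor \neg F(y) \lor F(u))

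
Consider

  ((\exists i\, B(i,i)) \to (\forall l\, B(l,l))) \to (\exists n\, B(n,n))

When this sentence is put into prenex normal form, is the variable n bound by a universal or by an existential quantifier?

existential

Rewrite implications/biconditionals: A → B as ¬A ∨ B.
  \neg (\neg (\exists i\, B(i,i)) \lor (\forall l\, B(l,l))) \lor (\exists n\, B(n,n))
Push ¬ through the quantifiers and connectives to reach negation normal form:
  (\exists i\, B(i,i)) \land (\exists l\, \neg B(l,l)) \lor (\exists n\, B(n,n))
All bound variables are already distinct, so no renaming is needed.
Extract every quantifier outward, since the variables are now distinct and don't occur free across branches:
  \exists i\, \exists l\, \exists n\, (B(i,i) \land \neg B(l,l) \lor B(n,n))
The quantifier \exists n sits under an even number of negations (counting the antecedent side of each →), so it remains existential.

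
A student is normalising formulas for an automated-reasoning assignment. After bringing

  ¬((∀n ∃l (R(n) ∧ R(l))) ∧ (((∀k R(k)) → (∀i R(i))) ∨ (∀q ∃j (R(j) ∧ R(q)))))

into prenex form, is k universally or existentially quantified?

Eliminate → and ↔ using ¬ and ∨.
  ¬((∀n ∃l (R(n) ∧ R(l))) ∧ (¬(∀k R(k)) ∨ (∀i R(i)) ∨ (∀q ∃j (R(j) ∧ R(q)))))
Drive negations inward (¬∀x A ≡ ∃x ¬A, ¬∃x A ≡ ∀x ¬A, De Morgan for ∧/∨):
  (∃n ∀l (¬R(n) ∨ ¬R(l))) ∨ (∀k R(k)) ∧ (∃i ¬R(i)) ∧ (∃q ∀j (¬R(j) ∨ ¬R(q)))
All bound variables are already distinct, so no renaming is needed.
Pull the quantifiers to the front (each side's bound variable is not free in the other side):
  ∃n ∀l ∀k ∃i ∃q ∀j (¬R(n) ∨ ¬R(l) ∨ R(k) ∧ ¬R(i) ∧ (¬R(j) ∨ ¬R(q)))
The quantifier ∀k sits under an even number of negations (counting the antecedent side of each →), so it remains universal.

universal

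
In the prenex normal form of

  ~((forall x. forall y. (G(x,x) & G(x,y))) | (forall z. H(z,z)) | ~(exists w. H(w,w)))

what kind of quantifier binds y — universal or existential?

Drive negations inward (¬∀x A ≡ ∃x ¬A, ¬∃x A ≡ ∀x ¬A, De Morgan for ∧/∨):
  (exists x. exists y. (~G(x,x) | ~G(x,y))) & (exists z. ~H(z,z)) & (exists w. H(w,w))
All bound variables are already distinct, so no renaming is needed.
Pull the quantifiers to the front (each side's bound variable is not free in the other side):
  exists x. exists y. exists z. exists w. ((~G(x,x) | ~G(x,y)) & ~H(z,z) & H(w,w))
The quantifier forall y sits under an odd number of negations, so it flips to exists y.

existential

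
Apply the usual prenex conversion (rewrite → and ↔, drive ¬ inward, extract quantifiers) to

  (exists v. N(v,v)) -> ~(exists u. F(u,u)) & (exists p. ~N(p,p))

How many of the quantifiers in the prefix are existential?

Eliminate → and ↔ using ¬ and ∨.
  ~(exists v. N(v,v)) | ~(exists u. F(u,u)) & (exists p. ~N(p,p))
Drive negations inward (¬∀x A ≡ ∃x ¬A, ¬∃x A ≡ ∀x ¬A, De Morgan for ∧/∨):
  (forall v. ~N(v,v)) | (forall u. ~F(u,u)) & (exists p. ~N(p,p))
Pull the quantifiers to the front (each side's bound variable is not free in the other side):
  forall v. forall u. exists p. (~N(v,v) | ~F(u,u) & ~N(p,p))
The prefix is forall v forall u exists p: 2 universal, 1 existential.

1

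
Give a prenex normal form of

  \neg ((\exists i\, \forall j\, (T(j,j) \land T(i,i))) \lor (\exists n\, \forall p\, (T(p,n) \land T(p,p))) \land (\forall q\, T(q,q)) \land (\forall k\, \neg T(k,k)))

Push ¬ through the quantifiers and connectives to reach negation normal form:
  (\forall i\, \exists j\, (\neg T(j,j) \lor \neg T(i,i))) \land ((\forall n\, \exists p\, (\neg T(p,n) \lor \neg T(p,p))) \lor (\exists q\, \neg T(q,q)) \lor (\exists k\, T(k,k)))
All bound variables are already distinct, so no renaming is needed.
Finally move all quantifiers to the prefix:
  \forall i\, \exists j\, \forall n\, \exists p\, \exists q\, \exists k\, ((\neg T(j,j) \lor \neg T(i,i)) \land (\neg T(p,n) \lor \neg T(p,p) \lor \neg T(q,q) \lor T(k,k)))

\forall i\, \exists j\, \forall n\, \exists p\, \exists q\, \exists k\, ((\neg T(j,j) \lor \neg T(i,i)) \land (\neg T(p,n) \lor \neg T(p,p) \lor \neg T(q,q) \lor T(k,k)))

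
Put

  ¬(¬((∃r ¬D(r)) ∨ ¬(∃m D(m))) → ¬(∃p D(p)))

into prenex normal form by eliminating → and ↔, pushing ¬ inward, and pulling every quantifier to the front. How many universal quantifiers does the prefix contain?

Rewrite implications/biconditionals: A → B as ¬A ∨ B.
  ¬(¬¬((∃r ¬D(r)) ∨ ¬(∃m D(m))) ∨ ¬(∃p D(p)))
Move each ¬ inward, flipping quantifiers it crosses:
  (∀r D(r)) ∧ (∃m D(m)) ∧ (∃p D(p))
All bound variables are already distinct, so no renaming is needed.
Pull the quantifiers to the front (each side's bound variable is not free in the other side):
  ∀r ∃m ∃p (D(r) ∧ D(m) ∧ D(p))
The prefix is ∀r ∃m ∃p: 1 universal, 2 existential.

1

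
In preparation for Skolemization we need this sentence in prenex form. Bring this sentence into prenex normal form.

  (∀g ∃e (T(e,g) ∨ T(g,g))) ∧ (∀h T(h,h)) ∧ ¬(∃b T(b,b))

∀g ∃e ∀h ∀b ((T(e,g) ∨ T(g,g)) ∧ T(h,h) ∧ ¬T(b,b))

Push ¬ through the quantifiers and connectives to reach negation normal form:
  (∀g ∃e (T(e,g) ∨ T(g,g))) ∧ (∀h T(h,h)) ∧ (∀b ¬T(b,b))
All bound variables are already distinct, so no renaming is needed.
Finally move all quantifiers to the prefix:
  ∀g ∃e ∀h ∀b ((T(e,g) ∨ T(g,g)) ∧ T(h,h) ∧ ¬T(b,b))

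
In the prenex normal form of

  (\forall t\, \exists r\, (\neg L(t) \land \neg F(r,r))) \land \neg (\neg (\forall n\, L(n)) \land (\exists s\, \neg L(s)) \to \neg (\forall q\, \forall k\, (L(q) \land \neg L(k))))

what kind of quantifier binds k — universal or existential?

universal

Rewrite implications/biconditionals: A → B as ¬A ∨ B.
  (\forall t\, \exists r\, (\neg L(t) \land \neg F(r,r))) \land \neg (\neg (\neg (\forall n\, L(n)) \land (\exists s\, \neg L(s))) \lor \neg (\forall q\, \forall k\, (L(q) \land \neg L(k))))
Drive negations inward (¬∀x A ≡ ∃x ¬A, ¬∃x A ≡ ∀x ¬A, De Morgan for ∧/∨):
  (\forall t\, \exists r\, (\neg L(t) \land \neg F(r,r))) \land (\exists n\, \neg L(n)) \land (\exists s\, \neg L(s)) \land (\forall q\, \forall k\, (L(q) \land \neg L(k)))
All bound variables are already distinct, so no renaming is needed.
Finally move all quantifiers to the prefix:
  \forall t\, \exists r\, \exists n\, \exists s\, \forall q\, \forall k\, (\neg L(t) \land \neg F(r,r) \land \neg L(n) \land \neg L(s) \land L(q) \land \neg L(k))
The quantifier \forall k sits under an even number of negations (counting the antecedent side of each →), so it remains universal.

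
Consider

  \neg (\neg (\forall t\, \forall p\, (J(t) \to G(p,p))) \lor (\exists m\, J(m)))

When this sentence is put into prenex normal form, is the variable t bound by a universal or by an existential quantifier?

universal

First replace A → B with ¬A ∨ B.
  \neg (\neg (\forall t\, \forall p\, (\neg J(t) \lor G(p,p))) \lor (\exists m\, J(m)))
Move each ¬ inward, flipping quantifiers it crosses:
  (\forall t\, \forall p\, (\neg J(t) \lor G(p,p))) \land (\forall m\, \neg J(m))
Finally move all quantifiers to the prefix:
  \forall t\, \forall p\, \forall m\, ((\neg J(t) \lor G(p,p)) \land \neg J(m))
The quantifier \forall t sits under an even number of negations (counting the antecedent side of each →), so it remains universal.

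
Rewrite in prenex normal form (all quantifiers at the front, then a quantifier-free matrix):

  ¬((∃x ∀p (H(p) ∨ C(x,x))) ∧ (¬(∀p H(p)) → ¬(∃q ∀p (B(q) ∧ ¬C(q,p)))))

Rewrite implications/biconditionals: A → B as ¬A ∨ B.
  ¬((∃x ∀p (H(p) ∨ C(x,x))) ∧ (¬¬(∀p H(p)) ∨ ¬(∃q ∀p (B(q) ∧ ¬C(q,p)))))
Drive negations inward (¬∀x A ≡ ∃x ¬A, ¬∃x A ≡ ∀x ¬A, De Morgan for ∧/∨):
  (∀x ∃p (¬H(p) ∧ ¬C(x,x))) ∨ (∃p ¬H(p)) ∧ (∃q ∀p (B(q) ∧ ¬C(q,p)))
Standardize variables apart so no two quantifiers bind the same name: p↦z, p↦b.
  (∀x ∃p (¬H(p) ∧ ¬C(x,x))) ∨ (∃z ¬H(z)) ∧ (∃q ∀b (B(q) ∧ ¬C(q,b)))
Pull the quantifiers to the front (each side's bound variable is not free in the other side):
  ∀x ∃p ∃z ∃q ∀b (¬H(p) ∧ ¬C(x,x) ∨ ¬H(z) ∧ B(q) ∧ ¬C(q,b))

∀x ∃p ∃z ∃q ∀b (¬H(p) ∧ ¬C(x,x) ∨ ¬H(z) ∧ B(q) ∧ ¬C(q,b))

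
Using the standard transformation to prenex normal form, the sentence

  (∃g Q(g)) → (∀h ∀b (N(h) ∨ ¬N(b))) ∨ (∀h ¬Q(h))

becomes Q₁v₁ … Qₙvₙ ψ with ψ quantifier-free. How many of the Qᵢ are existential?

First replace A → B with ¬A ∨ B.
  ¬(∃g Q(g)) ∨ (∀h ∀b (N(h) ∨ ¬N(b))) ∨ (∀h ¬Q(h))
Drive negations inward (¬∀x A ≡ ∃x ¬A, ¬∃x A ≡ ∀x ¬A, De Morgan for ∧/∨):
  (∀g ¬Q(g)) ∨ (∀h ∀b (N(h) ∨ ¬N(b))) ∨ (∀h ¬Q(h))
Standardize variables apart so no two quantifiers bind the same name: h↦z.
  (∀g ¬Q(g)) ∨ (∀h ∀b (N(h) ∨ ¬N(b))) ∨ (∀z ¬Q(z))
Extract every quantifier outward, since the variables are now distinct and don't occur free across branches:
  ∀g ∀h ∀b ∀z (¬Q(g) ∨ N(h) ∨ ¬N(b) ∨ ¬Q(z))
The prefix is ∀g ∀h ∀b ∀z: 4 universal, 0 existential.

0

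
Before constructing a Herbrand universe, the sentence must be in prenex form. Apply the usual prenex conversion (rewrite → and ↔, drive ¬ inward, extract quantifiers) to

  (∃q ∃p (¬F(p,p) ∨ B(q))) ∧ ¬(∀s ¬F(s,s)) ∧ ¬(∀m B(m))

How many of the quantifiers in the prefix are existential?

Push ¬ through the quantifiers and connectives to reach negation normal form:
  (∃q ∃p (¬F(p,p) ∨ B(q))) ∧ (∃s F(s,s)) ∧ (∃m ¬B(m))
Finally move all quantifiers to the prefix:
  ∃q ∃p ∃s ∃m ((¬F(p,p) ∨ B(q)) ∧ F(s,s) ∧ ¬B(m))
The prefix is ∃q ∃p ∃s ∃m: 0 universal, 4 existential.

4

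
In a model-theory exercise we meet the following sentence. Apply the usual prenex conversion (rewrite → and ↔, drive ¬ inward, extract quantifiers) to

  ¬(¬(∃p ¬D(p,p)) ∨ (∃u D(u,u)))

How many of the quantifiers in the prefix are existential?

1

Move each ¬ inward, flipping quantifiers it crosses:
  (∃p ¬D(p,p)) ∧ (∀u ¬D(u,u))
All bound variables are already distinct, so no renaming is needed.
Finally move all quantifiers to the prefix:
  ∃p ∀u (¬D(p,p) ∧ ¬D(u,u))
The prefix is ∃p ∀u: 1 universal, 1 existential.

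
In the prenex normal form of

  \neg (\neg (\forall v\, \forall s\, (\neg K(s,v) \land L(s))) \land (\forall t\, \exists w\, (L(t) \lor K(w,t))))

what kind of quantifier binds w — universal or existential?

universal

Move each ¬ inward, flipping quantifiers it crosses:
  (\forall v\, \forall s\, (\neg K(s,v) \land L(s))) \lor (\exists t\, \forall w\, (\neg L(t) \land \neg K(w,t)))
All bound variables are already distinct, so no renaming is needed.
Extract every quantifier outward, since the variables are now distinct and don't occur free across branches:
  \forall v\, \forall s\, \exists t\, \forall w\, (\neg K(s,v) \land L(s) \lor \neg L(t) \land \neg K(w,t))
The quantifier \exists w sits under an odd number of negations, so it flips to \forall w.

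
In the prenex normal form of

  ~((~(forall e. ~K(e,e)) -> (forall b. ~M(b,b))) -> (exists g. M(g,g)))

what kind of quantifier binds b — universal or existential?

universal

First replace A → B with ¬A ∨ B.
  ~(~(~~(forall e. ~K(e,e)) | (forall b. ~M(b,b))) | (exists g. M(g,g)))
Push ¬ through the quantifiers and connectives to reach negation normal form:
  ((forall e. ~K(e,e)) | (forall b. ~M(b,b))) & (forall g. ~M(g,g))
Extract every quantifier outward, since the variables are now distinct and don't occur free across branches:
  forall e. forall b. forall g. ((~K(e,e) | ~M(b,b)) & ~M(g,g))
The quantifier forall b sits under an even number of negations (counting the antecedent side of each →), so it remains universal.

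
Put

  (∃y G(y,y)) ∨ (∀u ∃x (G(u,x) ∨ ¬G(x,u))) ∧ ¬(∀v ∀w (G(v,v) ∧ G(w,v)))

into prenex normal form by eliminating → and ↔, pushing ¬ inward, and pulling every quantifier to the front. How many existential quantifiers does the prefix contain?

4

Push ¬ through the quantifiers and connectives to reach negation normal form:
  (∃y G(y,y)) ∨ (∀u ∃x (G(u,x) ∨ ¬G(x,u))) ∧ (∃v ∃w (¬G(v,v) ∨ ¬G(w,v)))
All bound variables are already distinct, so no renaming is needed.
Extract every quantifier outward, since the variables are now distinct and don't occur free across branches:
  ∃y ∀u ∃x ∃v ∃w (G(y,y) ∨ (G(u,x) ∨ ¬G(x,u)) ∧ (¬G(v,v) ∨ ¬G(w,v)))
The prefix is ∃y ∀u ∃x ∃v ∃w: 1 universal, 4 existential.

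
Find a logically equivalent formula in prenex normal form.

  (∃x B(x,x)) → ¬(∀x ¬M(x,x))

∀x ∃a (¬B(x,x) ∨ M(a,a))

First replace A → B with ¬A ∨ B.
  ¬(∃x B(x,x)) ∨ ¬(∀x ¬M(x,x))
Drive negations inward (¬∀x A ≡ ∃x ¬A, ¬∃x A ≡ ∀x ¬A, De Morgan for ∧/∨):
  (∀x ¬B(x,x)) ∨ (∃x M(x,x))
Give each quantifier a distinct variable: x↦a.
  (∀x ¬B(x,x)) ∨ (∃a M(a,a))
Pull the quantifiers to the front (each side's bound variable is not free in the other side):
  ∀x ∃a (¬B(x,x) ∨ M(a,a))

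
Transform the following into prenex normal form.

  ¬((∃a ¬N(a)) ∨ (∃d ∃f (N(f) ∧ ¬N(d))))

∀a ∀d ∀f (N(a) ∧ (¬N(f) ∨ N(d)))

Drive negations inward (¬∀x A ≡ ∃x ¬A, ¬∃x A ≡ ∀x ¬A, De Morgan for ∧/∨):
  (∀a N(a)) ∧ (∀d ∀f (¬N(f) ∨ N(d)))
All bound variables are already distinct, so no renaming is needed.
Pull the quantifiers to the front (each side's bound variable is not free in the other side):
  ∀a ∀d ∀f (N(a) ∧ (¬N(f) ∨ N(d)))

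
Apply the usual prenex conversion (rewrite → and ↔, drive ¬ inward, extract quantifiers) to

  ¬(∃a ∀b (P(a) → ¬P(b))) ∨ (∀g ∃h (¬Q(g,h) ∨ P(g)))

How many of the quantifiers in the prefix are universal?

2

First replace A → B with ¬A ∨ B.
  ¬(∃a ∀b (¬P(a) ∨ ¬P(b))) ∨ (∀g ∃h (¬Q(g,h) ∨ P(g)))
Drive negations inward (¬∀x A ≡ ∃x ¬A, ¬∃x A ≡ ∀x ¬A, De Morgan for ∧/∨):
  (∀a ∃b (P(a) ∧ P(b))) ∨ (∀g ∃h (¬Q(g,h) ∨ P(g)))
All bound variables are already distinct, so no renaming is needed.
Pull the quantifiers to the front (each side's bound variable is not free in the other side):
  ∀a ∃b ∀g ∃h (P(a) ∧ P(b) ∨ ¬Q(g,h) ∨ P(g))
The prefix is ∀a ∃b ∀g ∃h: 2 universal, 2 existential.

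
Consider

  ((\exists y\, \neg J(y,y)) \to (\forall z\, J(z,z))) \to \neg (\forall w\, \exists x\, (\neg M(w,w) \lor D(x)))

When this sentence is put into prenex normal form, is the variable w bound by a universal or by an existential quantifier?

existential

Rewrite implications/biconditionals: A → B as ¬A ∨ B.
  \neg (\neg (\exists y\, \neg J(y,y)) \lor (\forall z\, J(z,z))) \lor \neg (\forall w\, \exists x\, (\neg M(w,w) \lor D(x)))
Drive negations inward (¬∀x A ≡ ∃x ¬A, ¬∃x A ≡ ∀x ¬A, De Morgan for ∧/∨):
  (\exists y\, \neg J(y,y)) \land (\exists z\, \neg J(z,z)) \lor (\exists w\, \forall x\, (M(w,w) \land \neg D(x)))
Pull the quantifiers to the front (each side's bound variable is not free in the other side):
  \exists y\, \exists z\, \exists w\, \forall x\, (\neg J(y,y) \land \neg J(z,z) \lor M(w,w) \land \neg D(x))
The quantifier \forall w sits under an odd number of negations (counting the antecedent side of each →), so it flips to \exists w.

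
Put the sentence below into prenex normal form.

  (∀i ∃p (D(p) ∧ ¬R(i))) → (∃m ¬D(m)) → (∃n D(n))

∃i ∀p ∀m ∃n (¬D(p) ∨ R(i) ∨ D(m) ∨ D(n))

Rewrite implications/biconditionals: A → B as ¬A ∨ B.
  ¬(∀i ∃p (D(p) ∧ ¬R(i))) ∨ ¬(∃m ¬D(m)) ∨ (∃n D(n))
Move each ¬ inward, flipping quantifiers it crosses:
  (∃i ∀p (¬D(p) ∨ R(i))) ∨ (∀m D(m)) ∨ (∃n D(n))
Pull the quantifiers to the front (each side's bound variable is not free in the other side):
  ∃i ∀p ∀m ∃n (¬D(p) ∨ R(i) ∨ D(m) ∨ D(n))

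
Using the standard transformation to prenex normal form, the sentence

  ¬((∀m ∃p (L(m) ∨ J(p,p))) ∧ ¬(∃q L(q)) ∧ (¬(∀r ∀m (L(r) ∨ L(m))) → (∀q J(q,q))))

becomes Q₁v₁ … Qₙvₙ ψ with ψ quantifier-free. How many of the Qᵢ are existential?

5

First replace A → B with ¬A ∨ B.
  ¬((∀m ∃p (L(m) ∨ J(p,p))) ∧ ¬(∃q L(q)) ∧ (¬¬(∀r ∀m (L(r) ∨ L(m))) ∨ (∀q J(q,q))))
Drive negations inward (¬∀x A ≡ ∃x ¬A, ¬∃x A ≡ ∀x ¬A, De Morgan for ∧/∨):
  (∃m ∀p (¬L(m) ∧ ¬J(p,p))) ∨ (∃q L(q)) ∨ (∃r ∃m (¬L(r) ∧ ¬L(m))) ∧ (∃q ¬J(q,q))
Give each quantifier a distinct variable: m↦x, q↦t.
  (∃m ∀p (¬L(m) ∧ ¬J(p,p))) ∨ (∃q L(q)) ∨ (∃r ∃x (¬L(r) ∧ ¬L(x))) ∧ (∃t ¬J(t,t))
Extract every quantifier outward, since the variables are now distinct and don't occur free across branches:
  ∃m ∀p ∃q ∃r ∃x ∃t (¬L(m) ∧ ¬J(p,p) ∨ L(q) ∨ ¬L(r) ∧ ¬L(x) ∧ ¬J(t,t))
The prefix is ∃m ∀p ∃q ∃r ∃x ∃t: 1 universal, 5 existential.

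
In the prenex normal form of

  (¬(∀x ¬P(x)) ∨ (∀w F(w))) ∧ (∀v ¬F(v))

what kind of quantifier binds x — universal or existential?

Drive negations inward (¬∀x A ≡ ∃x ¬A, ¬∃x A ≡ ∀x ¬A, De Morgan for ∧/∨):
  ((∃x P(x)) ∨ (∀w F(w))) ∧ (∀v ¬F(v))
Finally move all quantifiers to the prefix:
  ∃x ∀w ∀v ((P(x) ∨ F(w)) ∧ ¬F(v))
The quantifier ∀x sits under an odd number of negations, so it flips to ∃x.

existential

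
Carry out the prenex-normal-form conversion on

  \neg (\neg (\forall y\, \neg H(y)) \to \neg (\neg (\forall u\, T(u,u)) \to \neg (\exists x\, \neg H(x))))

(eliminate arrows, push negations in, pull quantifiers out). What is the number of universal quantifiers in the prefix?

First replace A → B with ¬A ∨ B.
  \neg (\neg \neg (\forall y\, \neg H(y)) \lor \neg (\neg \neg (\forall u\, T(u,u)) \lor \neg (\exists x\, \neg H(x))))
Drive negations inward (¬∀x A ≡ ∃x ¬A, ¬∃x A ≡ ∀x ¬A, De Morgan for ∧/∨):
  (\exists y\, H(y)) \land ((\forall u\, T(u,u)) \lor (\forall x\, H(x)))
All bound variables are already distinct, so no renaming is needed.
Finally move all quantifiers to the prefix:
  \exists y\, \forall u\, \forall x\, (H(y) \land (T(u,u) \lor H(x)))
The prefix is \exists y \forall u \forall x: 2 universal, 1 existential.

2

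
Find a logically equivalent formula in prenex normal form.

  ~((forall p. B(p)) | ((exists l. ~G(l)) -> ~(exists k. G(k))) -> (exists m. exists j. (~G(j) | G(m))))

forall p. forall l. forall k. forall m. forall j. ((B(p) | G(l) | ~G(k)) & G(j) & ~G(m))

Eliminate → and ↔ using ¬ and ∨.
  ~(~((forall p. B(p)) | ~(exists l. ~G(l)) | ~(exists k. G(k))) | (exists m. exists j. (~G(j) | G(m))))
Drive negations inward (¬∀x A ≡ ∃x ¬A, ¬∃x A ≡ ∀x ¬A, De Morgan for ∧/∨):
  ((forall p. B(p)) | (forall l. G(l)) | (forall k. ~G(k))) & (forall m. forall j. (G(j) & ~G(m)))
Extract every quantifier outward, since the variables are now distinct and don't occur free across branches:
  forall p. forall l. forall k. forall m. forall j. ((B(p) | G(l) | ~G(k)) & G(j) & ~G(m))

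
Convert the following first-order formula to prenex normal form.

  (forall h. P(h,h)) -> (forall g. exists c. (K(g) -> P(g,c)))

exists h. forall g. exists c. (~P(h,h) | ~K(g) | P(g,c))

Rewrite implications/biconditionals: A → B as ¬A ∨ B.
  ~(forall h. P(h,h)) | (forall g. exists c. (~K(g) | P(g,c)))
Push ¬ through the quantifiers and connectives to reach negation normal form:
  (exists h. ~P(h,h)) | (forall g. exists c. (~K(g) | P(g,c)))
Extract every quantifier outward, since the variables are now distinct and don't occur free across branches:
  exists h. forall g. exists c. (~P(h,h) | ~K(g) | P(g,c))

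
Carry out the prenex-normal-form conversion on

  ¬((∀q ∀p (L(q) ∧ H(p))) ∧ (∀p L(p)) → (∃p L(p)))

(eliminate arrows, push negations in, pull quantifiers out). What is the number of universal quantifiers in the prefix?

4

First replace A → B with ¬A ∨ B.
  ¬(¬((∀q ∀p (L(q) ∧ H(p))) ∧ (∀p L(p))) ∨ (∃p L(p)))
Push ¬ through the quantifiers and connectives to reach negation normal form:
  (∀q ∀p (L(q) ∧ H(p))) ∧ (∀p L(p)) ∧ (∀p ¬L(p))
Standardize variables apart so no two quantifiers bind the same name: p↦b, p↦w1.
  (∀q ∀p (L(q) ∧ H(p))) ∧ (∀b L(b)) ∧ (∀w1 ¬L(w1))
Extract every quantifier outward, since the variables are now distinct and don't occur free across branches:
  ∀q ∀p ∀b ∀w1 (L(q) ∧ H(p) ∧ L(b) ∧ ¬L(w1))
The prefix is ∀q ∀p ∀b ∀w1: 4 universal, 0 existential.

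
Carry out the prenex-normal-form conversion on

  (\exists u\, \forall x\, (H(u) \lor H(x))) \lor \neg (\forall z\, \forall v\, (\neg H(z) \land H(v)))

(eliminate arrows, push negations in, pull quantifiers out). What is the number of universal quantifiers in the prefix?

1

Push ¬ through the quantifiers and connectives to reach negation normal form:
  (\exists u\, \forall x\, (H(u) \lor H(x))) \lor (\exists z\, \exists v\, (H(z) \lor \neg H(v)))
All bound variables are already distinct, so no renaming is needed.
Pull the quantifiers to the front (each side's bound variable is not free in the other side):
  \exists u\, \forall x\, \exists z\, \exists v\, (H(u) \lor H(x) \lor H(z) \lor \neg H(v))
The prefix is \exists u \forall x \exists z \exists v: 1 universal, 3 existential.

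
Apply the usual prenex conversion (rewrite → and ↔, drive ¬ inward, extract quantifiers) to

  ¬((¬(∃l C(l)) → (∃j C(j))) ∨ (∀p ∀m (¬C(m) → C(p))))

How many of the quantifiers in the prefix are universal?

2

First replace A → B with ¬A ∨ B.
  ¬(¬¬(∃l C(l)) ∨ (∃j C(j)) ∨ (∀p ∀m (¬¬C(m) ∨ C(p))))
Push ¬ through the quantifiers and connectives to reach negation normal form:
  (∀l ¬C(l)) ∧ (∀j ¬C(j)) ∧ (∃p ∃m (¬C(m) ∧ ¬C(p)))
All bound variables are already distinct, so no renaming is needed.
Finally move all quantifiers to the prefix:
  ∀l ∀j ∃p ∃m (¬C(l) ∧ ¬C(j) ∧ ¬C(m) ∧ ¬C(p))
The prefix is ∀l ∀j ∃p ∃m: 2 universal, 2 existential.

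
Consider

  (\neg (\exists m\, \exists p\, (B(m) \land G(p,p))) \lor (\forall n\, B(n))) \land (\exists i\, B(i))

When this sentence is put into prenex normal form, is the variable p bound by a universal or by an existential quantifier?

universal

Push ¬ through the quantifiers and connectives to reach negation normal form:
  ((\forall m\, \forall p\, (\neg B(m) \lor \neg G(p,p))) \lor (\forall n\, B(n))) \land (\exists i\, B(i))
All bound variables are already distinct, so no renaming is needed.
Finally move all quantifiers to the prefix:
  \forall m\, \forall p\, \forall n\, \exists i\, ((\neg B(m) \lor \neg G(p,p) \lor B(n)) \land B(i))
The quantifier \exists p sits under an odd number of negations, so it flips to \forall p.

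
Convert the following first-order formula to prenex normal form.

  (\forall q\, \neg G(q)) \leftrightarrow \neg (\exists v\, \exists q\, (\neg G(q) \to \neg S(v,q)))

\exists q\, \forall v\, \forall v1\, \exists x1\, \exists s\, \forall p\, ((G(q) \lor \neg G(v1) \land S(v,v1)) \land (G(s) \lor \neg S(x1,s) \lor \neg G(p)))

Eliminate → and ↔ using ¬ and ∨; A ↔ B as (¬A ∨ B) ∧ (¬B ∨ A).
  (\neg (\forall q\, \neg G(q)) \lor \neg (\exists v\, \exists q\, (\neg \neg G(q) \lor \neg S(v,q)))) \land (\neg \neg (\exists v\, \exists q\, (\neg \neg G(q) \lor \neg S(v,q))) \lor (\forall q\, \neg G(q)))
Move each ¬ inward, flipping quantifiers it crosses:
  ((\exists q\, G(q)) \lor (\forall v\, \forall q\, (\neg G(q) \land S(v,q)))) \land ((\exists v\, \exists q\, (G(q) \lor \neg S(v,q))) \lor (\forall q\, \neg G(q)))
Give each quantifier a distinct variable: q↦v1, v↦x1, q↦s, q↦p.
  ((\exists q\, G(q)) \lor (\forall v\, \forall v1\, (\neg G(v1) \land S(v,v1)))) \land ((\exists x1\, \exists s\, (G(s) \lor \neg S(x1,s))) \lor (\forall p\, \neg G(p)))
Extract every quantifier outward, since the variables are now distinct and don't occur free across branches:
  \exists q\, \forall v\, \forall v1\, \exists x1\, \exists s\, \forall p\, ((G(q) \lor \neg G(v1) \land S(v,v1)) \land (G(s) \lor \neg S(x1,s) \lor \neg G(p)))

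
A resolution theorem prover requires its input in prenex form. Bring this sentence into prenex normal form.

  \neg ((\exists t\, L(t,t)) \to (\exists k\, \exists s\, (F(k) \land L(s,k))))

\exists t\, \forall k\, \forall s\, (L(t,t) \land (\neg F(k) \lor \neg L(s,k)))

First replace A → B with ¬A ∨ B.
  \neg (\neg (\exists t\, L(t,t)) \lor (\exists k\, \exists s\, (F(k) \land L(s,k))))
Move each ¬ inward, flipping quantifiers it crosses:
  (\exists t\, L(t,t)) \land (\forall k\, \forall s\, (\neg F(k) \lor \neg L(s,k)))
All bound variables are already distinct, so no renaming is needed.
Extract every quantifier outward, since the variables are now distinct and don't occur free across branches:
  \exists t\, \forall k\, \forall s\, (L(t,t) \land (\neg F(k) \lor \neg L(s,k)))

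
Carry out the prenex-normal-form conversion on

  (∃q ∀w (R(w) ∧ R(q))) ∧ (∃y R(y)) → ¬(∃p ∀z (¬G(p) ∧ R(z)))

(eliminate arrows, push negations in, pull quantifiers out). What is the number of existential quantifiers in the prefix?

2

Eliminate → and ↔ using ¬ and ∨.
  ¬((∃q ∀w (R(w) ∧ R(q))) ∧ (∃y R(y))) ∨ ¬(∃p ∀z (¬G(p) ∧ R(z)))
Drive negations inward (¬∀x A ≡ ∃x ¬A, ¬∃x A ≡ ∀x ¬A, De Morgan for ∧/∨):
  (∀q ∃w (¬R(w) ∨ ¬R(q))) ∨ (∀y ¬R(y)) ∨ (∀p ∃z (G(p) ∨ ¬R(z)))
All bound variables are already distinct, so no renaming is needed.
Pull the quantifiers to the front (each side's bound variable is not free in the other side):
  ∀q ∃w ∀y ∀p ∃z (¬R(w) ∨ ¬R(q) ∨ ¬R(y) ∨ G(p) ∨ ¬R(z))
The prefix is ∀q ∃w ∀y ∀p ∃z: 3 universal, 2 existential.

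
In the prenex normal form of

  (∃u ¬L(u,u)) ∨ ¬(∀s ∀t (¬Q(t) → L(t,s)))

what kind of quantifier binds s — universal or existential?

existential

First replace A → B with ¬A ∨ B.
  (∃u ¬L(u,u)) ∨ ¬(∀s ∀t (¬¬Q(t) ∨ L(t,s)))
Move each ¬ inward, flipping quantifiers it crosses:
  (∃u ¬L(u,u)) ∨ (∃s ∃t (¬Q(t) ∧ ¬L(t,s)))
All bound variables are already distinct, so no renaming is needed.
Pull the quantifiers to the front (each side's bound variable is not free in the other side):
  ∃u ∃s ∃t (¬L(u,u) ∨ ¬Q(t) ∧ ¬L(t,s))
The quantifier ∀s sits under an odd number of negations (counting the antecedent side of each →), so it flips to ∃s.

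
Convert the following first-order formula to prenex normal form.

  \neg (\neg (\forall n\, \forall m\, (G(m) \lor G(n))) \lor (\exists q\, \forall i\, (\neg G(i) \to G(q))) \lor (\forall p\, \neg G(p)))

Eliminate → and ↔ using ¬ and ∨.
  \neg (\neg (\forall n\, \forall m\, (G(m) \lor G(n))) \lor (\exists q\, \forall i\, (\neg \neg G(i) \lor G(q))) \lor (\forall p\, \neg G(p)))
Push ¬ through the quantifiers and connectives to reach negation normal form:
  (\forall n\, \forall m\, (G(m) \lor G(n))) \land (\forall q\, \exists i\, (\neg G(i) \land \neg G(q))) \land (\exists p\, G(p))
All bound variables are already distinct, so no renaming is needed.
Extract every quantifier outward, since the variables are now distinct and don't occur free across branches:
  \forall n\, \forall m\, \forall q\, \exists i\, \exists p\, ((G(m) \lor G(n)) \land \neg G(i) \land \neg G(q) \land G(p))

\forall n\, \forall m\, \forall q\, \exists i\, \exists p\, ((G(m) \lor G(n)) \land \neg G(i) \land \neg G(q) \land G(p))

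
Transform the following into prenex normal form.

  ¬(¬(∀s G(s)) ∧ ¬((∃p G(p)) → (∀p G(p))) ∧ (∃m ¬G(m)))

∀s ∀p ∀z ∀m (G(s) ∨ ¬G(p) ∨ G(z) ∨ G(m))

First replace A → B with ¬A ∨ B.
  ¬(¬(∀s G(s)) ∧ ¬(¬(∃p G(p)) ∨ (∀p G(p))) ∧ (∃m ¬G(m)))
Drive negations inward (¬∀x A ≡ ∃x ¬A, ¬∃x A ≡ ∀x ¬A, De Morgan for ∧/∨):
  (∀s G(s)) ∨ (∀p ¬G(p)) ∨ (∀p G(p)) ∨ (∀m G(m))
Rename bound variables to avoid capture: p↦z.
  (∀s G(s)) ∨ (∀p ¬G(p)) ∨ (∀z G(z)) ∨ (∀m G(m))
Pull the quantifiers to the front (each side's bound variable is not free in the other side):
  ∀s ∀p ∀z ∀m (G(s) ∨ ¬G(p) ∨ G(z) ∨ G(m))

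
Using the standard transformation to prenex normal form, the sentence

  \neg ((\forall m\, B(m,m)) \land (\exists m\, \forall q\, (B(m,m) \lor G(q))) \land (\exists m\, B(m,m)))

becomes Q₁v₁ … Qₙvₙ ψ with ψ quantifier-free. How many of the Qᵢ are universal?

Move each ¬ inward, flipping quantifiers it crosses:
  (\exists m\, \neg B(m,m)) \lor (\forall m\, \exists q\, (\neg B(m,m) \land \neg G(q))) \lor (\forall m\, \neg B(m,m))
Standardize variables apart so no two quantifiers bind the same name: m↦t, m↦u.
  (\exists m\, \neg B(m,m)) \lor (\forall t\, \exists q\, (\neg B(t,t) \land \neg G(q))) \lor (\forall u\, \neg B(u,u))
Pull the quantifiers to the front (each side's bound variable is not free in the other side):
  \exists m\, \forall t\, \exists q\, \forall u\, (\neg B(m,m) \lor \neg B(t,t) \land \neg G(q) \lor \neg B(u,u))
The prefix is \exists m \forall t \exists q \forall u: 2 universal, 2 existential.

2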